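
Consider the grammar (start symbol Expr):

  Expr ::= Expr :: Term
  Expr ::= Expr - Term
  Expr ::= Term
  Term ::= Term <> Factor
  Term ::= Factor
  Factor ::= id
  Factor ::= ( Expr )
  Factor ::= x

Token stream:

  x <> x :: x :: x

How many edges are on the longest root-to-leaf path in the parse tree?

6

[Expr [Expr [Expr [Term [Term [Factor x]] <> [Factor x]]] :: [Term [Factor x]]] :: [Term [Factor x]]]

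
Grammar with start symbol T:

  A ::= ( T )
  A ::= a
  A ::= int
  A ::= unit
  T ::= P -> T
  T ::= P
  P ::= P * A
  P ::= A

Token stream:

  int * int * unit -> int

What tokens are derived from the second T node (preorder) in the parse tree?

int

[T [P [P [P [A int]] * [A int]] * [A unit]] -> [T [P [A int]]]]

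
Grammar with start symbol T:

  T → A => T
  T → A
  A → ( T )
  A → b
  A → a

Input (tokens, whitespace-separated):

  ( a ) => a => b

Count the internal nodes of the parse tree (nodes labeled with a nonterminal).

8

[T [A ( [T [A a]] )] => [T [A a] => [T [A b]]]]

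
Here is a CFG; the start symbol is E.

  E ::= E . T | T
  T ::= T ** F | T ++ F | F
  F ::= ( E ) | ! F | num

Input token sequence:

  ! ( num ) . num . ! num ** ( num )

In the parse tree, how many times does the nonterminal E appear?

5

[E [E [E [T [F ! [F ( [E [T [F num]]] )]]]] . [T [F num]]] . [T [T [F ! [F num]]] ** [F ( [E [T [F num]]] )]]]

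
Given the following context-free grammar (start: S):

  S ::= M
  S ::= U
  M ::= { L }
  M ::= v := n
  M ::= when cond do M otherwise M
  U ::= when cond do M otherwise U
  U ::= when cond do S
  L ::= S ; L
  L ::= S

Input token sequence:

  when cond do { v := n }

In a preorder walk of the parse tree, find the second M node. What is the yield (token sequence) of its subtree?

[S [U when cond do [S [M { [L [S [M v := n]]] }]]]]

v := n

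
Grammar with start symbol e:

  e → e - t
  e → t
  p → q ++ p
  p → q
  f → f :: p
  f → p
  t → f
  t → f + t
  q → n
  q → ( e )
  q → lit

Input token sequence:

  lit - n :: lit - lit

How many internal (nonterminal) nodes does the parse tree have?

18

[e [e [e [t [f [p [q lit]]]]] - [t [f [f [p [q n]]] :: [p [q lit]]]]] - [t [f [p [q lit]]]]]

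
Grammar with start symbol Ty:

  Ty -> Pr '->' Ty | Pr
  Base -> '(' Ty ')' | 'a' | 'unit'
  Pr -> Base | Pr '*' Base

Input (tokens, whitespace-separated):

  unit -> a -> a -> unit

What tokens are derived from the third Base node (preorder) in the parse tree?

[Ty [Pr [Base unit]] -> [Ty [Pr [Base a]] -> [Ty [Pr [Base a]] -> [Ty [Pr [Base unit]]]]]]

a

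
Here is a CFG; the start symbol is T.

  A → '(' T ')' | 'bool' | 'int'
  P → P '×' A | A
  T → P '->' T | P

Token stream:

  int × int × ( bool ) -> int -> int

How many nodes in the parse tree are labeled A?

6

[T [P [P [P [A int]] × [A int]] × [A ( [T [P [A bool]]] )]] -> [T [P [A int]] -> [T [P [A int]]]]]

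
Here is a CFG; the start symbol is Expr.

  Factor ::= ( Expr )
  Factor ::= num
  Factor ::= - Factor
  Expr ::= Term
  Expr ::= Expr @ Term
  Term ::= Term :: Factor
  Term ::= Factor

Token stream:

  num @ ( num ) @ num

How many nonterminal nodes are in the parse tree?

12

[Expr [Expr [Expr [Term [Factor num]]] @ [Term [Factor ( [Expr [Term [Factor num]]] )]]] @ [Term [Factor num]]]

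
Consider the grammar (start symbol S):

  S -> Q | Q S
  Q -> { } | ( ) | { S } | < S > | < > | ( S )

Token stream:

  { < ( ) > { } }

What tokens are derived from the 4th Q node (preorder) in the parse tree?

{ }

[S [Q { [S [Q < [S [Q ( )]] >] [S [Q { }]]] }]]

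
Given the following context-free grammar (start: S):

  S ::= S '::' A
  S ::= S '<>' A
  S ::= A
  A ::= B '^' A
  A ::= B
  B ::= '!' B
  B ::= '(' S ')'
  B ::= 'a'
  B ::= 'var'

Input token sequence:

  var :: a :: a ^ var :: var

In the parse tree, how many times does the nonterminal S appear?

4

[S [S [S [S [A [B var]]] :: [A [B a]]] :: [A [B a] ^ [A [B var]]]] :: [A [B var]]]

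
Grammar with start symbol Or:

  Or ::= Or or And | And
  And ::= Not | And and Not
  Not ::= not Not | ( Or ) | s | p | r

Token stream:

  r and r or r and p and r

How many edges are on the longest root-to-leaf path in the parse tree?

5

[Or [Or [And [And [Not r]] and [Not r]]] or [And [And [And [Not r]] and [Not p]] and [Not r]]]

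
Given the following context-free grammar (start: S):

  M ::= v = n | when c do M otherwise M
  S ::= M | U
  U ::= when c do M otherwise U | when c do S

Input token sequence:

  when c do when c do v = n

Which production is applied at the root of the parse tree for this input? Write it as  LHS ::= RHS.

[S [U when c do [S [U when c do [S [M v = n]]]]]]

S ::= U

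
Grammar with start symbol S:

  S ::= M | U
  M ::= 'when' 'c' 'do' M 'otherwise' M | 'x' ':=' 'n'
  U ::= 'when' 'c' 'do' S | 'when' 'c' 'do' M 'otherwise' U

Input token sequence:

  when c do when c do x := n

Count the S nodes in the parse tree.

3

[S [U when c do [S [U when c do [S [M x := n]]]]]]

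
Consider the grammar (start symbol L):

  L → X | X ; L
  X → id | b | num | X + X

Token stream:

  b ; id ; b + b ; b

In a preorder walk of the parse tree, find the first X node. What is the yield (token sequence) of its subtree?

[L [X b] ; [L [X id] ; [L [X [X b] + [X b]] ; [L [X b]]]]]

b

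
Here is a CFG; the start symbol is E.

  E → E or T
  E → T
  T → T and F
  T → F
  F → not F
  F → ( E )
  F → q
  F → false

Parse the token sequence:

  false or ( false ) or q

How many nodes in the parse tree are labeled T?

[E [E [E [T [F false]]] or [T [F ( [E [T [F false]]] )]]] or [T [F q]]]

4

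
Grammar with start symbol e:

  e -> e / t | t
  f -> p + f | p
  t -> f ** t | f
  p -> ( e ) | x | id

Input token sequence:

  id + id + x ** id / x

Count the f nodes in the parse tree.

5

[e [e [t [f [p id] + [f [p id] + [f [p x]]]] ** [t [f [p id]]]]] / [t [f [p x]]]]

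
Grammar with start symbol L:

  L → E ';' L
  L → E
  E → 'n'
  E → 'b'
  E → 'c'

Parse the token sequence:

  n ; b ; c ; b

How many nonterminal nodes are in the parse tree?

8

[L [E n] ; [L [E b] ; [L [E c] ; [L [E b]]]]]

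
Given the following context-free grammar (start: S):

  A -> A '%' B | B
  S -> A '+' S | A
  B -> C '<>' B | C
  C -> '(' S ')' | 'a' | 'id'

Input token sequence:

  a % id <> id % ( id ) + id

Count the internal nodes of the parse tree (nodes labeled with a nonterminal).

20

[S [A [A [A [B [C a]]] % [B [C id] <> [B [C id]]]] % [B [C ( [S [A [B [C id]]]] )]]] + [S [A [B [C id]]]]]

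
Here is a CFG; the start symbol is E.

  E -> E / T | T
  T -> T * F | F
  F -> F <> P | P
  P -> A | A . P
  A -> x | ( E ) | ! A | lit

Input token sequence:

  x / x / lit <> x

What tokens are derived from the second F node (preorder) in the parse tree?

x

[E [E [E [T [F [P [A x]]]]] / [T [F [P [A x]]]]] / [T [F [F [P [A lit]]] <> [P [A x]]]]]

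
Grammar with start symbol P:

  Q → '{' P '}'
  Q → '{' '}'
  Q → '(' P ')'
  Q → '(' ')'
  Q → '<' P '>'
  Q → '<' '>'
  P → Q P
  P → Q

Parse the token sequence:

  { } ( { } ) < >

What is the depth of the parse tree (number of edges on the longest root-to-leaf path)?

5

[P [Q { }] [P [Q ( [P [Q { }]] )] [P [Q < >]]]]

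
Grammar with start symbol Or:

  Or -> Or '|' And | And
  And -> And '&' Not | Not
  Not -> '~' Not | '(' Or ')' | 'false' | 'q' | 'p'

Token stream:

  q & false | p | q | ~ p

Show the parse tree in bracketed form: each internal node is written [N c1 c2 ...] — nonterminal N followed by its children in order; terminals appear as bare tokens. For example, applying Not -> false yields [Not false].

Or
Or | And
Or | And | And
Or | And | And | And
And | And | And | And
And & Not | And | And | And
Not & Not | And | And | And
q & Not | And | And | And
q & false | And | And | And
q & false | Not | And | And
q & false | p | And | And
q & false | p | Not | And
q & false | p | q | And
q & false | p | q | Not
q & false | p | q | ~ Not
q & false | p | q | ~ p

[Or [Or [Or [Or [And [And [Not q]] & [Not false]]] | [And [Not p]]] | [And [Not q]]] | [And [Not ~ [Not p]]]]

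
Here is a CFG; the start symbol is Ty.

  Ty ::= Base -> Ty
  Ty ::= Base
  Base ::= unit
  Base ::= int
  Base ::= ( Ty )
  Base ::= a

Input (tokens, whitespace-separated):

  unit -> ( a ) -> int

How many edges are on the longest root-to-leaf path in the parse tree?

[Ty [Base unit] -> [Ty [Base ( [Ty [Base a]] )] -> [Ty [Base int]]]]

5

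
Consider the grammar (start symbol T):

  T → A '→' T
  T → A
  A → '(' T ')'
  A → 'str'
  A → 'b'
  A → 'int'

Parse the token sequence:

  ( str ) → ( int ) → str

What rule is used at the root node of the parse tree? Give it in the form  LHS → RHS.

T → A '→' T

[T [A ( [T [A str]] )] → [T [A ( [T [A int]] )] → [T [A str]]]]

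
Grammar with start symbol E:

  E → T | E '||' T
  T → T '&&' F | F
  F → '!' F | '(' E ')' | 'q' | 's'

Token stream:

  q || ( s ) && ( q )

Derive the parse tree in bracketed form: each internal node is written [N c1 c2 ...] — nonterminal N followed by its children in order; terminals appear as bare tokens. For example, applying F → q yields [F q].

E
E || T
T || T
F || T
q || T
q || T && F
q || F && F
q || ( E ) && F
q || ( T ) && F
q || ( F ) && F
q || ( s ) && F
q || ( s ) && ( E )
q || ( s ) && ( T )
q || ( s ) && ( F )
q || ( s ) && ( q )

[E [E [T [F q]]] || [T [T [F ( [E [T [F s]]] )]] && [F ( [E [T [F q]]] )]]]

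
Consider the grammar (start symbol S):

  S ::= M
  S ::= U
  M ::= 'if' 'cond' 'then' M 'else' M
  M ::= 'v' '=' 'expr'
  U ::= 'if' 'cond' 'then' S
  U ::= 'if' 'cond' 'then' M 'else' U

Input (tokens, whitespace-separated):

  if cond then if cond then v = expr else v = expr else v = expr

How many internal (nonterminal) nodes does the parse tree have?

6

[S [M if cond then [M if cond then [M v = expr] else [M v = expr]] else [M v = expr]]]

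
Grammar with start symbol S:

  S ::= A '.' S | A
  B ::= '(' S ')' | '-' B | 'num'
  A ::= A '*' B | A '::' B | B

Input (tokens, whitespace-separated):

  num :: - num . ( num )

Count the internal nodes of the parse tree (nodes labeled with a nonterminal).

12

[S [A [A [B num]] :: [B - [B num]]] . [S [A [B ( [S [A [B num]]] )]]]]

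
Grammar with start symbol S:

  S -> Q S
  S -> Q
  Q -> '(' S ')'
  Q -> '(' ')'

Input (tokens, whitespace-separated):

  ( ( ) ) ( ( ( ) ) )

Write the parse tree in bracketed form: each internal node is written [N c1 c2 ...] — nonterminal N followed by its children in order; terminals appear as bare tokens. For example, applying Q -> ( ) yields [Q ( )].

S
Q S
( S ) S
( Q ) S
( ( ) ) S
( ( ) ) Q
( ( ) ) ( S )
( ( ) ) ( Q )
( ( ) ) ( ( S ) )
( ( ) ) ( ( Q ) )
( ( ) ) ( ( ( ) ) )

[S [Q ( [S [Q ( )]] )] [S [Q ( [S [Q ( [S [Q ( )]] )]] )]]]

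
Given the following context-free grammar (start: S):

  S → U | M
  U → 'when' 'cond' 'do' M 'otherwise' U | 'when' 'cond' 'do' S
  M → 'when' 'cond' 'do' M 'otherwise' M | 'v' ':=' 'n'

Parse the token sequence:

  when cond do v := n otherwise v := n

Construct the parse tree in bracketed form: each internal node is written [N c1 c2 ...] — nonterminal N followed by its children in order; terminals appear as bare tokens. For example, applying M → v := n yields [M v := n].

S
M
when cond do M otherwise M
when cond do v := n otherwise M
when cond do v := n otherwise v := n

[S [M when cond do [M v := n] otherwise [M v := n]]]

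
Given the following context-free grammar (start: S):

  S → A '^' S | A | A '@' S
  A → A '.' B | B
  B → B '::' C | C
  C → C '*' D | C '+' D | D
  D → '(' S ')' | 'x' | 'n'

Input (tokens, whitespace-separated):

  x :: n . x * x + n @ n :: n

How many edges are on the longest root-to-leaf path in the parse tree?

7

[S [A [A [B [B [C [D x]]] :: [C [D n]]]] . [B [C [C [C [D x]] * [D x]] + [D n]]]] @ [S [A [B [B [C [D n]]] :: [C [D n]]]]]]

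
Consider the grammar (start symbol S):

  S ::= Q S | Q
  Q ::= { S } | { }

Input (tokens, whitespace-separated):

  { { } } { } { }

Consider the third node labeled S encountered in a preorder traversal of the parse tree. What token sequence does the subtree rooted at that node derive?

[S [Q { [S [Q { }]] }] [S [Q { }] [S [Q { }]]]]

{ } { }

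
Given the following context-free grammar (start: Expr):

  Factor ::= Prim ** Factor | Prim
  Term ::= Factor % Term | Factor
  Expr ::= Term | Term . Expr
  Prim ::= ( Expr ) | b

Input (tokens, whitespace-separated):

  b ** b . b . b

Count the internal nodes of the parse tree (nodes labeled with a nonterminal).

[Expr [Term [Factor [Prim b] ** [Factor [Prim b]]]] . [Expr [Term [Factor [Prim b]]] . [Expr [Term [Factor [Prim b]]]]]]

14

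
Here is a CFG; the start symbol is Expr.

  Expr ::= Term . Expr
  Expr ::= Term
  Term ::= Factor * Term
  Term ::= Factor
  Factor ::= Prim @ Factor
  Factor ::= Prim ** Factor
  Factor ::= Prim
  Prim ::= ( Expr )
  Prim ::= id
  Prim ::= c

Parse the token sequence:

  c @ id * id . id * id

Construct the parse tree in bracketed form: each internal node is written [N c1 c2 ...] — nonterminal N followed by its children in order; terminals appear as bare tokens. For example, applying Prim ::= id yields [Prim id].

Expr
Term . Expr
Factor * Term . Expr
Prim @ Factor * Term . Expr
c @ Factor * Term . Expr
c @ Prim * Term . Expr
c @ id * Term . Expr
c @ id * Factor . Expr
c @ id * Prim . Expr
c @ id * id . Expr
c @ id * id . Term
c @ id * id . Factor * Term
c @ id * id . Prim * Term
c @ id * id . id * Term
c @ id * id . id * Factor
c @ id * id . id * Prim
c @ id * id . id * id

[Expr [Term [Factor [Prim c] @ [Factor [Prim id]]] * [Term [Factor [Prim id]]]] . [Expr [Term [Factor [Prim id]] * [Term [Factor [Prim id]]]]]]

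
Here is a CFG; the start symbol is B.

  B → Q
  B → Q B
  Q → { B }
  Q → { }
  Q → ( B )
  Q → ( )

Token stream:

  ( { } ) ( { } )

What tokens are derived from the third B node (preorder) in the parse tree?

( { } )

[B [Q ( [B [Q { }]] )] [B [Q ( [B [Q { }]] )]]]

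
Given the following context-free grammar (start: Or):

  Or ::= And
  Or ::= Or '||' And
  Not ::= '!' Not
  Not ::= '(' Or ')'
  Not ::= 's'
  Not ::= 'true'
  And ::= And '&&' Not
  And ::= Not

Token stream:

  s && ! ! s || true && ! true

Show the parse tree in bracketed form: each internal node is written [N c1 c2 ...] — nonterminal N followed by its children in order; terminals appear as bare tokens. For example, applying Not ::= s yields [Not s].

[Or [Or [And [And [Not s]] && [Not ! [Not ! [Not s]]]]] || [And [And [Not true]] && [Not ! [Not true]]]]

Or
Or || And
And || And
And && Not || And
Not && Not || And
s && Not || And
s && ! Not || And
s && ! ! Not || And
s && ! ! s || And
s && ! ! s || And && Not
s && ! ! s || Not && Not
s && ! ! s || true && Not
s && ! ! s || true && ! Not
s && ! ! s || true && ! true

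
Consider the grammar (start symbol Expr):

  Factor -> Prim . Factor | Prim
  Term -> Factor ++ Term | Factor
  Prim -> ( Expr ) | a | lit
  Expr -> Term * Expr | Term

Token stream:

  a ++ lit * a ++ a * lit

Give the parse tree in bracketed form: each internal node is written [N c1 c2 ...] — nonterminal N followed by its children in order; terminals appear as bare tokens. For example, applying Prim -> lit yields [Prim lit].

[Expr [Term [Factor [Prim a]] ++ [Term [Factor [Prim lit]]]] * [Expr [Term [Factor [Prim a]] ++ [Term [Factor [Prim a]]]] * [Expr [Term [Factor [Prim lit]]]]]]

Expr
Term * Expr
Factor ++ Term * Expr
Prim ++ Term * Expr
a ++ Term * Expr
a ++ Factor * Expr
a ++ Prim * Expr
a ++ lit * Expr
a ++ lit * Term * Expr
a ++ lit * Factor ++ Term * Expr
a ++ lit * Prim ++ Term * Expr
a ++ lit * a ++ Term * Expr
a ++ lit * a ++ Factor * Expr
a ++ lit * a ++ Prim * Expr
a ++ lit * a ++ a * Expr
a ++ lit * a ++ a * Term
a ++ lit * a ++ a * Factor
a ++ lit * a ++ a * Prim
a ++ lit * a ++ a * lit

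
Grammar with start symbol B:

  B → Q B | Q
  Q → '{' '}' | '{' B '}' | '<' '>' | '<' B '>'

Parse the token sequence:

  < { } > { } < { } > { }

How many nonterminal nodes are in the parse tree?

[B [Q < [B [Q { }]] >] [B [Q { }] [B [Q < [B [Q { }]] >] [B [Q { }]]]]]

12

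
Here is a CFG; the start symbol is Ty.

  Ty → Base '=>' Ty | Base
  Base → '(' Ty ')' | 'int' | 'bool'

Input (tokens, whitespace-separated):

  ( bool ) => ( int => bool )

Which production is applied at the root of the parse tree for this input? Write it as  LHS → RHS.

[Ty [Base ( [Ty [Base bool]] )] => [Ty [Base ( [Ty [Base int] => [Ty [Base bool]]] )]]]

Ty → Base '=>' Ty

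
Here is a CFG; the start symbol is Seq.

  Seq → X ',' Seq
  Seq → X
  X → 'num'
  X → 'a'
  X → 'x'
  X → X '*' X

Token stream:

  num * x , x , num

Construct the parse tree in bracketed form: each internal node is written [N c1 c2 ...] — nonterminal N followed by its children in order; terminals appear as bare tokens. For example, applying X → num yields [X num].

[Seq [X [X num] * [X x]] , [Seq [X x] , [Seq [X num]]]]

Seq
X , Seq
X * X , Seq
num * X , Seq
num * x , Seq
num * x , X , Seq
num * x , x , Seq
num * x , x , X
num * x , x , num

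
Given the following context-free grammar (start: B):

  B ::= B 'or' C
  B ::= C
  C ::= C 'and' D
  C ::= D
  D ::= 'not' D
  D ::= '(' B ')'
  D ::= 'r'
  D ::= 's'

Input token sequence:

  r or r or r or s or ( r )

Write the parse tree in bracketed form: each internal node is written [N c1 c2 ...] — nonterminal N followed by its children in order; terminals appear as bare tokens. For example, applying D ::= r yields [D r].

B
B or C
B or C or C
B or C or C or C
B or C or C or C or C
C or C or C or C or C
D or C or C or C or C
r or C or C or C or C
r or D or C or C or C
r or r or C or C or C
r or r or D or C or C
r or r or r or C or C
r or r or r or D or C
r or r or r or s or C
r or r or r or s or D
r or r or r or s or ( B )
r or r or r or s or ( C )
r or r or r or s or ( D )
r or r or r or s or ( r )

[B [B [B [B [B [C [D r]]] or [C [D r]]] or [C [D r]]] or [C [D s]]] or [C [D ( [B [C [D r]]] )]]]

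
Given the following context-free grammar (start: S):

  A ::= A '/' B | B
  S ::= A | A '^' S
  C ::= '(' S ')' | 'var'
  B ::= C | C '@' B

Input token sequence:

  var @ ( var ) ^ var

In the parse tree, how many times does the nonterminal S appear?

3

[S [A [B [C var] @ [B [C ( [S [A [B [C var]]]] )]]]] ^ [S [A [B [C var]]]]]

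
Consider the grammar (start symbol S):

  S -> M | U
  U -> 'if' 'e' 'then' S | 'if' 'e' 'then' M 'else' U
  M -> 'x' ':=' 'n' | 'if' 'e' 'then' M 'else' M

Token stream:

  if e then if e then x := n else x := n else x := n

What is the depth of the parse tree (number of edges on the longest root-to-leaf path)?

4

[S [M if e then [M if e then [M x := n] else [M x := n]] else [M x := n]]]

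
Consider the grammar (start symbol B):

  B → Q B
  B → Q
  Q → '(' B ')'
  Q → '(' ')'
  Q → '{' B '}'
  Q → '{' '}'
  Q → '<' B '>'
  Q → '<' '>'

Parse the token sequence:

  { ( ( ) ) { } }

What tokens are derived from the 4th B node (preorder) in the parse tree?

[B [Q { [B [Q ( [B [Q ( )]] )] [B [Q { }]]] }]]

{ }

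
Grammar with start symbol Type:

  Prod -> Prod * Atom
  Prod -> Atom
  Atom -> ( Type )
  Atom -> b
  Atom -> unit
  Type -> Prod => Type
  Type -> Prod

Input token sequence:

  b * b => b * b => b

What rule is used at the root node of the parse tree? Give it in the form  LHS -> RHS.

Type -> Prod => Type

[Type [Prod [Prod [Atom b]] * [Atom b]] => [Type [Prod [Prod [Atom b]] * [Atom b]] => [Type [Prod [Atom b]]]]]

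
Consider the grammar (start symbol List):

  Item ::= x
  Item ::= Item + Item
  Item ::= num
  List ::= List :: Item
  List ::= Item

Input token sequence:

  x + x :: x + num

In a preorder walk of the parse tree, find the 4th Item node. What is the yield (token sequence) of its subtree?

x + num

[List [List [Item [Item x] + [Item x]]] :: [Item [Item x] + [Item num]]]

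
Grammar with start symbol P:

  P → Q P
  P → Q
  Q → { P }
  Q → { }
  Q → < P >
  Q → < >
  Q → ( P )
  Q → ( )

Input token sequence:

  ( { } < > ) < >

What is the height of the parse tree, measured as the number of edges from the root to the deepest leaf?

[P [Q ( [P [Q { }] [P [Q < >]]] )] [P [Q < >]]]

5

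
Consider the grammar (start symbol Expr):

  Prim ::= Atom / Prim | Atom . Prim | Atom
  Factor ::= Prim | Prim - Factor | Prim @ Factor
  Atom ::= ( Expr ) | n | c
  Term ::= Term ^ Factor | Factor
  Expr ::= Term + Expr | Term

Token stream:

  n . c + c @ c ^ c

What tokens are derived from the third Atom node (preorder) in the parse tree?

c

[Expr [Term [Factor [Prim [Atom n] . [Prim [Atom c]]]]] + [Expr [Term [Term [Factor [Prim [Atom c]] @ [Factor [Prim [Atom c]]]]] ^ [Factor [Prim [Atom c]]]]]]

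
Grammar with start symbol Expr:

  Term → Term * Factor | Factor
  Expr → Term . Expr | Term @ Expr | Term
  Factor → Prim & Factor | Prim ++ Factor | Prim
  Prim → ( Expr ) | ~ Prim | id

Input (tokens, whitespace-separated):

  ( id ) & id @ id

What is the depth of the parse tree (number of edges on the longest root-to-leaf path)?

8

[Expr [Term [Factor [Prim ( [Expr [Term [Factor [Prim id]]]] )] & [Factor [Prim id]]]] @ [Expr [Term [Factor [Prim id]]]]]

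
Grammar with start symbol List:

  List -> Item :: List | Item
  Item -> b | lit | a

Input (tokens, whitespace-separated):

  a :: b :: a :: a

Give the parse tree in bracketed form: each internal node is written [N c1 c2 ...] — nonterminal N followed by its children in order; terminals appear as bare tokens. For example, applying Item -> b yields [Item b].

[List [Item a] :: [List [Item b] :: [List [Item a] :: [List [Item a]]]]]

List
Item :: List
a :: List
a :: Item :: List
a :: b :: List
a :: b :: Item :: List
a :: b :: a :: List
a :: b :: a :: Item
a :: b :: a :: a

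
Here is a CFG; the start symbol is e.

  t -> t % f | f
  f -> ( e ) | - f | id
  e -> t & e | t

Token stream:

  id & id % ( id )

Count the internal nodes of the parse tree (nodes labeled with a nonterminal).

[e [t [f id]] & [e [t [t [f id]] % [f ( [e [t [f id]]] )]]]]

11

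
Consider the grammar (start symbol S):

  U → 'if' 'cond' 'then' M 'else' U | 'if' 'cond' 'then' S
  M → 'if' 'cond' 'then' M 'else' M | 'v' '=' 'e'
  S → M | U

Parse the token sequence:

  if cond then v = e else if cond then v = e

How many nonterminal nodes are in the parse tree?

6

[S [U if cond then [M v = e] else [U if cond then [S [M v = e]]]]]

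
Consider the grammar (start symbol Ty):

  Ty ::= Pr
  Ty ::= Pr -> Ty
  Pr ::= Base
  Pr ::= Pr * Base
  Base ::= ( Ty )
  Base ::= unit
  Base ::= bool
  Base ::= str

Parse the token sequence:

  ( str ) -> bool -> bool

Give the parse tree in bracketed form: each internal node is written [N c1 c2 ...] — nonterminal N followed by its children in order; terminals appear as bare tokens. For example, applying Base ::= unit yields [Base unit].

[Ty [Pr [Base ( [Ty [Pr [Base str]]] )]] -> [Ty [Pr [Base bool]] -> [Ty [Pr [Base bool]]]]]

Ty
Pr -> Ty
Base -> Ty
( Ty ) -> Ty
( Pr ) -> Ty
( Base ) -> Ty
( str ) -> Ty
( str ) -> Pr -> Ty
( str ) -> Base -> Ty
( str ) -> bool -> Ty
( str ) -> bool -> Pr
( str ) -> bool -> Base
( str ) -> bool -> bool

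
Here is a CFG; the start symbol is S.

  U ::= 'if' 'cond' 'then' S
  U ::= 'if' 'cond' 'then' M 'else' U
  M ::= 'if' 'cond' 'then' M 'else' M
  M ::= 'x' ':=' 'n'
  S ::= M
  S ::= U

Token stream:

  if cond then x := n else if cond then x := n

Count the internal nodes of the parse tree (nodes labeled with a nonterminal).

6

[S [U if cond then [M x := n] else [U if cond then [S [M x := n]]]]]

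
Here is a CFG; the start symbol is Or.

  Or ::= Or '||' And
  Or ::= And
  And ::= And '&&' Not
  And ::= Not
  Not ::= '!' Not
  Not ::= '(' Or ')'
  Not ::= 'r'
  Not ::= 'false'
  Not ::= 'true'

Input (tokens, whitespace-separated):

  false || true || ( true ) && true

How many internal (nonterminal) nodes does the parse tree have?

[Or [Or [Or [And [Not false]]] || [And [Not true]]] || [And [And [Not ( [Or [And [Not true]]] )]] && [Not true]]]

14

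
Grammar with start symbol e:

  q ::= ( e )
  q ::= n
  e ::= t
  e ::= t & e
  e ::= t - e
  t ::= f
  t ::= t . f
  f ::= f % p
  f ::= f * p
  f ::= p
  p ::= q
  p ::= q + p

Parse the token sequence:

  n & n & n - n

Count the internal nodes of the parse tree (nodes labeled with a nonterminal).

[e [t [f [p [q n]]]] & [e [t [f [p [q n]]]] & [e [t [f [p [q n]]]] - [e [t [f [p [q n]]]]]]]]

20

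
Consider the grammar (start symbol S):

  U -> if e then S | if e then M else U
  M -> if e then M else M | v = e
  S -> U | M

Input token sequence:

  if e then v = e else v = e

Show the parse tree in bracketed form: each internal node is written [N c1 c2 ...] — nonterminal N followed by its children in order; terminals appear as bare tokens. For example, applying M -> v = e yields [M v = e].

[S [M if e then [M v = e] else [M v = e]]]

S
M
if e then M else M
if e then v = e else M
if e then v = e else v = e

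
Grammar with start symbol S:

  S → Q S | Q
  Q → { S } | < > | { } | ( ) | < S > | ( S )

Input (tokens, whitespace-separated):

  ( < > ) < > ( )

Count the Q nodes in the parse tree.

4

[S [Q ( [S [Q < >]] )] [S [Q < >] [S [Q ( )]]]]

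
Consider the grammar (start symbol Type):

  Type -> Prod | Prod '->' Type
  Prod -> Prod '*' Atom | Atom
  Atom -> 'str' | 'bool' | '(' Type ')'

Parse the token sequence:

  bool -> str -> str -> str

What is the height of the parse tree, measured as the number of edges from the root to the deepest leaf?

6

[Type [Prod [Atom bool]] -> [Type [Prod [Atom str]] -> [Type [Prod [Atom str]] -> [Type [Prod [Atom str]]]]]]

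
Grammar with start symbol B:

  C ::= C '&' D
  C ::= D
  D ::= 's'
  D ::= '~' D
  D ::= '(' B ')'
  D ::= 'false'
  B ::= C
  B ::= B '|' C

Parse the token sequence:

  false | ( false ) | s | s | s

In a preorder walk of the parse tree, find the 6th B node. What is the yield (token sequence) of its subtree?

[B [B [B [B [B [C [D false]]] | [C [D ( [B [C [D false]]] )]]] | [C [D s]]] | [C [D s]]] | [C [D s]]]

false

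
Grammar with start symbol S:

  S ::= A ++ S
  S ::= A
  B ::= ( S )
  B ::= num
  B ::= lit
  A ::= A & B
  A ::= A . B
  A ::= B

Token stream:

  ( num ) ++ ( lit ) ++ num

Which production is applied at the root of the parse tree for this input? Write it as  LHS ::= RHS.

S ::= A ++ S

[S [A [B ( [S [A [B num]]] )]] ++ [S [A [B ( [S [A [B lit]]] )]] ++ [S [A [B num]]]]]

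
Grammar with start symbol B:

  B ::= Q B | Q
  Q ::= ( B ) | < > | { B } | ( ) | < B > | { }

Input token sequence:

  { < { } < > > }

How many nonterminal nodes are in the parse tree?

[B [Q { [B [Q < [B [Q { }] [B [Q < >]]] >]] }]]

8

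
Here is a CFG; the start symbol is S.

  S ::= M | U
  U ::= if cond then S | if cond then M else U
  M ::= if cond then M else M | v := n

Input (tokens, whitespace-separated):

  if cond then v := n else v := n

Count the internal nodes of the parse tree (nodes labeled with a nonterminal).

[S [M if cond then [M v := n] else [M v := n]]]

4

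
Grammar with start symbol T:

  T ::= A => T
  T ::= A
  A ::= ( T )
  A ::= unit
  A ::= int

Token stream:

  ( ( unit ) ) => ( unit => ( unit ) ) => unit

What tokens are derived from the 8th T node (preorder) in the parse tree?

[T [A ( [T [A ( [T [A unit]] )]] )] => [T [A ( [T [A unit] => [T [A ( [T [A unit]] )]]] )] => [T [A unit]]]]

unit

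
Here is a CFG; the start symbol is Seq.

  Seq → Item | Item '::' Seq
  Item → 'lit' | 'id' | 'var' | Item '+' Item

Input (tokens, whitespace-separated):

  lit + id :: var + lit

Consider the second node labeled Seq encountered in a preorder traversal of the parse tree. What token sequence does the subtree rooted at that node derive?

[Seq [Item [Item lit] + [Item id]] :: [Seq [Item [Item var] + [Item lit]]]]

var + lit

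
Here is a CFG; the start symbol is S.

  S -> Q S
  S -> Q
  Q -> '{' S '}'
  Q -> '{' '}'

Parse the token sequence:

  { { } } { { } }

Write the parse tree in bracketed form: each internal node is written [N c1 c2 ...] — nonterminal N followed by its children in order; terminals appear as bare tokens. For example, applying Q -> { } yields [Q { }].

[S [Q { [S [Q { }]] }] [S [Q { [S [Q { }]] }]]]

S
Q S
{ S } S
{ Q } S
{ { } } S
{ { } } Q
{ { } } { S }
{ { } } { Q }
{ { } } { { } }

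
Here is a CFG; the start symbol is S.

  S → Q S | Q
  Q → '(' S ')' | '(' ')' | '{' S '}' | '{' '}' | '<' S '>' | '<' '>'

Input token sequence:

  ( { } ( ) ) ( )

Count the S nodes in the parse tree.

[S [Q ( [S [Q { }] [S [Q ( )]]] )] [S [Q ( )]]]

4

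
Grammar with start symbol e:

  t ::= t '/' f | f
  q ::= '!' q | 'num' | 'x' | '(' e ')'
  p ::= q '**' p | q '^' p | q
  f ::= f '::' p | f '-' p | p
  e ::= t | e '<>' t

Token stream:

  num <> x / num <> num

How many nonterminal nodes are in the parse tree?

[e [e [e [t [f [p [q num]]]]] <> [t [t [f [p [q x]]]] / [f [p [q num]]]]] <> [t [f [p [q num]]]]]

19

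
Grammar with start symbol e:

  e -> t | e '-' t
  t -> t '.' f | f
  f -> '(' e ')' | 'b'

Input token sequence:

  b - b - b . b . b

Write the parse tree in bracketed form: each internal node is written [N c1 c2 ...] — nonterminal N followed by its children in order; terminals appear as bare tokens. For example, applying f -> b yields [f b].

[e [e [e [t [f b]]] - [t [f b]]] - [t [t [t [f b]] . [f b]] . [f b]]]

e
e - t
e - t - t
t - t - t
f - t - t
b - t - t
b - f - t
b - b - t
b - b - t . f
b - b - t . f . f
b - b - f . f . f
b - b - b . f . f
b - b - b . b . f
b - b - b . b . b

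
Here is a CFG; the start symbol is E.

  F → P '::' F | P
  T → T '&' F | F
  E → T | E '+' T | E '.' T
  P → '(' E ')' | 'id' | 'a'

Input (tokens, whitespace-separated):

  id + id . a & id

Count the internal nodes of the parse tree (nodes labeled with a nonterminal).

[E [E [E [T [F [P id]]]] + [T [F [P id]]]] . [T [T [F [P a]]] & [F [P id]]]]

15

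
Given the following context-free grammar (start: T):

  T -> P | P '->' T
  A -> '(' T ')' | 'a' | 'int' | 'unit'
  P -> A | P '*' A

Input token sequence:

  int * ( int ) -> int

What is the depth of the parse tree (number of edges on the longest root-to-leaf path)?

6

[T [P [P [A int]] * [A ( [T [P [A int]]] )]] -> [T [P [A int]]]]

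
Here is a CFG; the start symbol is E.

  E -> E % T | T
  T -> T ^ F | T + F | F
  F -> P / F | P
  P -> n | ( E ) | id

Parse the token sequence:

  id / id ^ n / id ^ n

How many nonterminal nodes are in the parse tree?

[E [T [T [T [F [P id] / [F [P id]]]] ^ [F [P n] / [F [P id]]]] ^ [F [P n]]]]

14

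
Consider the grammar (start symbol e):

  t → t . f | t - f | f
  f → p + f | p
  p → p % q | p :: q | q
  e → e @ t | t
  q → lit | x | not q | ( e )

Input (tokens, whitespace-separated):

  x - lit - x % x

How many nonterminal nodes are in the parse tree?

[e [t [t [t [f [p [q x]]]] - [f [p [q lit]]]] - [f [p [p [q x]] % [q x]]]]]

15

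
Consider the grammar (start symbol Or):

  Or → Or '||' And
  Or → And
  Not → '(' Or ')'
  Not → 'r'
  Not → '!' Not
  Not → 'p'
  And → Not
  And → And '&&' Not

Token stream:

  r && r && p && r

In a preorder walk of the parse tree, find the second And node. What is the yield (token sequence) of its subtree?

[Or [And [And [And [And [Not r]] && [Not r]] && [Not p]] && [Not r]]]

r && r && p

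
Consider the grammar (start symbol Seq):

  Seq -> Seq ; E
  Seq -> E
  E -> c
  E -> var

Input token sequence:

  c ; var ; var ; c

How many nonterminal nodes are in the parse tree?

8

[Seq [Seq [Seq [Seq [E c]] ; [E var]] ; [E var]] ; [E c]]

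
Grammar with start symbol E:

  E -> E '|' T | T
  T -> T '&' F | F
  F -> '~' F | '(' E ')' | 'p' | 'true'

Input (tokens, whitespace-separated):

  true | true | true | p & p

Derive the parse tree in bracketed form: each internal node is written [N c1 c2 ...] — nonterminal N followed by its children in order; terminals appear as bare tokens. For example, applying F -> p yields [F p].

[E [E [E [E [T [F true]]] | [T [F true]]] | [T [F true]]] | [T [T [F p]] & [F p]]]

E
E | T
E | T | T
E | T | T | T
T | T | T | T
F | T | T | T
true | T | T | T
true | F | T | T
true | true | T | T
true | true | F | T
true | true | true | T
true | true | true | T & F
true | true | true | F & F
true | true | true | p & F
true | true | true | p & p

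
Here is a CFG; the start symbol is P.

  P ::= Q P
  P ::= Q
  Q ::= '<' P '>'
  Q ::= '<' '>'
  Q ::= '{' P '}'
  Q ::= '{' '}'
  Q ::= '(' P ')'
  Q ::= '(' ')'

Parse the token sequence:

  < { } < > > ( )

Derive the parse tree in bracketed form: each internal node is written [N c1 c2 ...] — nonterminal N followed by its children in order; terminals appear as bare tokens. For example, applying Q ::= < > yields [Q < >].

P
Q P
< P > P
< Q P > P
< { } P > P
< { } Q > P
< { } < > > P
< { } < > > Q
< { } < > > ( )

[P [Q < [P [Q { }] [P [Q < >]]] >] [P [Q ( )]]]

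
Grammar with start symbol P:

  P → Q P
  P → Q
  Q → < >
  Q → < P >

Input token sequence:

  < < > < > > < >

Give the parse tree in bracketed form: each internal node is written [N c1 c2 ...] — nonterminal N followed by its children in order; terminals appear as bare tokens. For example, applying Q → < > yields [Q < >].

[P [Q < [P [Q < >] [P [Q < >]]] >] [P [Q < >]]]

P
Q P
< P > P
< Q P > P
< < > P > P
< < > Q > P
< < > < > > P
< < > < > > Q
< < > < > > < >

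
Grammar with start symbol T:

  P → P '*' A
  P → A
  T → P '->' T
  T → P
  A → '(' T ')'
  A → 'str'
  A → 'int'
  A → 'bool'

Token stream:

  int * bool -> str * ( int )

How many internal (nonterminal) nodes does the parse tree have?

[T [P [P [A int]] * [A bool]] -> [T [P [P [A str]] * [A ( [T [P [A int]]] )]]]]

13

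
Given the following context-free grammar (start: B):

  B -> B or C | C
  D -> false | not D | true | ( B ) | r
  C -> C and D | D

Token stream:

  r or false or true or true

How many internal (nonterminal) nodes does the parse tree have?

12

[B [B [B [B [C [D r]]] or [C [D false]]] or [C [D true]]] or [C [D true]]]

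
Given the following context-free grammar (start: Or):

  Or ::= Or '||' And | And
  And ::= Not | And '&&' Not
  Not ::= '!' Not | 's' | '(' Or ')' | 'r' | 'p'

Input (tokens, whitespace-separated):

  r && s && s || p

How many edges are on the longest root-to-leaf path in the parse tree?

[Or [Or [And [And [And [Not r]] && [Not s]] && [Not s]]] || [And [Not p]]]

6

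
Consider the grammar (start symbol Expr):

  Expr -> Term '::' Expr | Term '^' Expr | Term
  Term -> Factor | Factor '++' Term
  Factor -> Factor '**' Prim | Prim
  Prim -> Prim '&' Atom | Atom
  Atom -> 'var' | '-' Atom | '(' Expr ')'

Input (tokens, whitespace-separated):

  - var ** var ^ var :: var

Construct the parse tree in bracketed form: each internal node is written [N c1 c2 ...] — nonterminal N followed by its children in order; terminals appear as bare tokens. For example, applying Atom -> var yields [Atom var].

Expr
Term ^ Expr
Factor ^ Expr
Factor ** Prim ^ Expr
Prim ** Prim ^ Expr
Atom ** Prim ^ Expr
- Atom ** Prim ^ Expr
- var ** Prim ^ Expr
- var ** Atom ^ Expr
- var ** var ^ Expr
- var ** var ^ Term :: Expr
- var ** var ^ Factor :: Expr
- var ** var ^ Prim :: Expr
- var ** var ^ Atom :: Expr
- var ** var ^ var :: Expr
- var ** var ^ var :: Term
- var ** var ^ var :: Factor
- var ** var ^ var :: Prim
- var ** var ^ var :: Atom
- var ** var ^ var :: var

[Expr [Term [Factor [Factor [Prim [Atom - [Atom var]]]] ** [Prim [Atom var]]]] ^ [Expr [Term [Factor [Prim [Atom var]]]] :: [Expr [Term [Factor [Prim [Atom var]]]]]]]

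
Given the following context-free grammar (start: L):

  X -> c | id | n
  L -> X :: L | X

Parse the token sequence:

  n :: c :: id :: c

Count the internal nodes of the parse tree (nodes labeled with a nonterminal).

[L [X n] :: [L [X c] :: [L [X id] :: [L [X c]]]]]

8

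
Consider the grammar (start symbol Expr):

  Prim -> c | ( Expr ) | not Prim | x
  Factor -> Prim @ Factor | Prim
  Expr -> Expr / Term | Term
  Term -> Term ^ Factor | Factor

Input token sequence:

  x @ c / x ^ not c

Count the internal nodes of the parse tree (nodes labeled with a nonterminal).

[Expr [Expr [Term [Factor [Prim x] @ [Factor [Prim c]]]]] / [Term [Term [Factor [Prim x]]] ^ [Factor [Prim not [Prim c]]]]]

14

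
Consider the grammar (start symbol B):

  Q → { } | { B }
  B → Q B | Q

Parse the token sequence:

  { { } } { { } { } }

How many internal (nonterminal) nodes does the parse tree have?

10

[B [Q { [B [Q { }]] }] [B [Q { [B [Q { }] [B [Q { }]]] }]]]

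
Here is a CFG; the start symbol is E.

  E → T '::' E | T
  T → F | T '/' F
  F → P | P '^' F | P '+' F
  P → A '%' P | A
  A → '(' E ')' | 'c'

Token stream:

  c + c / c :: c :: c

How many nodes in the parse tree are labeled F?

5

[E [T [T [F [P [A c]] + [F [P [A c]]]]] / [F [P [A c]]]] :: [E [T [F [P [A c]]]] :: [E [T [F [P [A c]]]]]]]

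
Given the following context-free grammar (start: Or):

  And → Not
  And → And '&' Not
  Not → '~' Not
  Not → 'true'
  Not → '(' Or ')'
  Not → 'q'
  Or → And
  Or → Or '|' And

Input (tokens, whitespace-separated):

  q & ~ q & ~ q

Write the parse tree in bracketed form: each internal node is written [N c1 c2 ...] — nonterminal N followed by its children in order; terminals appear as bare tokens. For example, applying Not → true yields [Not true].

Or
And
And & Not
And & Not & Not
Not & Not & Not
q & Not & Not
q & ~ Not & Not
q & ~ q & Not
q & ~ q & ~ Not
q & ~ q & ~ q

[Or [And [And [And [Not q]] & [Not ~ [Not q]]] & [Not ~ [Not q]]]]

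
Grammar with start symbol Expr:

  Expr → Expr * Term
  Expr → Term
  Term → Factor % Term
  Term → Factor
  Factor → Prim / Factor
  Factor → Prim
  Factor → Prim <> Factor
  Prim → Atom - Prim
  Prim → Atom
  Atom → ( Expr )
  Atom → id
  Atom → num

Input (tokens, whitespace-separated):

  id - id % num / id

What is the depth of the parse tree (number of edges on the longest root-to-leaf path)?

[Expr [Term [Factor [Prim [Atom id] - [Prim [Atom id]]]] % [Term [Factor [Prim [Atom num]] / [Factor [Prim [Atom id]]]]]]]

7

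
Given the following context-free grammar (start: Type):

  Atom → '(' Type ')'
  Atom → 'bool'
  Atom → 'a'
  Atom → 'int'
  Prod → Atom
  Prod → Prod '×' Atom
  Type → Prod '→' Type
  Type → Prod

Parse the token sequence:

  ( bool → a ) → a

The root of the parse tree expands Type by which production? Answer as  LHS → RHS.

[Type [Prod [Atom ( [Type [Prod [Atom bool]] → [Type [Prod [Atom a]]]] )]] → [Type [Prod [Atom a]]]]

Type → Prod '→' Type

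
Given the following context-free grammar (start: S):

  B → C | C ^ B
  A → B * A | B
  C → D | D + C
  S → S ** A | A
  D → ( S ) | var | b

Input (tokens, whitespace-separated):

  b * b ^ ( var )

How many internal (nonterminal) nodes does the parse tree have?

17

[S [A [B [C [D b]]] * [A [B [C [D b]] ^ [B [C [D ( [S [A [B [C [D var]]]]] )]]]]]]]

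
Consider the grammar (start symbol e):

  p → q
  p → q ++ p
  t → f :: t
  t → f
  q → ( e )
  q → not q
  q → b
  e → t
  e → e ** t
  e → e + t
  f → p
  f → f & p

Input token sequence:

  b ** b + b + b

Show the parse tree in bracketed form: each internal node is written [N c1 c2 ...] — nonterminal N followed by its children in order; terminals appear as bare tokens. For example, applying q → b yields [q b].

e
e + t
e + t + t
e ** t + t + t
t ** t + t + t
f ** t + t + t
p ** t + t + t
q ** t + t + t
b ** t + t + t
b ** f + t + t
b ** p + t + t
b ** q + t + t
b ** b + t + t
b ** b + f + t
b ** b + p + t
b ** b + q + t
b ** b + b + t
b ** b + b + f
b ** b + b + p
b ** b + b + q
b ** b + b + b

[e [e [e [e [t [f [p [q b]]]]] ** [t [f [p [q b]]]]] + [t [f [p [q b]]]]] + [t [f [p [q b]]]]]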